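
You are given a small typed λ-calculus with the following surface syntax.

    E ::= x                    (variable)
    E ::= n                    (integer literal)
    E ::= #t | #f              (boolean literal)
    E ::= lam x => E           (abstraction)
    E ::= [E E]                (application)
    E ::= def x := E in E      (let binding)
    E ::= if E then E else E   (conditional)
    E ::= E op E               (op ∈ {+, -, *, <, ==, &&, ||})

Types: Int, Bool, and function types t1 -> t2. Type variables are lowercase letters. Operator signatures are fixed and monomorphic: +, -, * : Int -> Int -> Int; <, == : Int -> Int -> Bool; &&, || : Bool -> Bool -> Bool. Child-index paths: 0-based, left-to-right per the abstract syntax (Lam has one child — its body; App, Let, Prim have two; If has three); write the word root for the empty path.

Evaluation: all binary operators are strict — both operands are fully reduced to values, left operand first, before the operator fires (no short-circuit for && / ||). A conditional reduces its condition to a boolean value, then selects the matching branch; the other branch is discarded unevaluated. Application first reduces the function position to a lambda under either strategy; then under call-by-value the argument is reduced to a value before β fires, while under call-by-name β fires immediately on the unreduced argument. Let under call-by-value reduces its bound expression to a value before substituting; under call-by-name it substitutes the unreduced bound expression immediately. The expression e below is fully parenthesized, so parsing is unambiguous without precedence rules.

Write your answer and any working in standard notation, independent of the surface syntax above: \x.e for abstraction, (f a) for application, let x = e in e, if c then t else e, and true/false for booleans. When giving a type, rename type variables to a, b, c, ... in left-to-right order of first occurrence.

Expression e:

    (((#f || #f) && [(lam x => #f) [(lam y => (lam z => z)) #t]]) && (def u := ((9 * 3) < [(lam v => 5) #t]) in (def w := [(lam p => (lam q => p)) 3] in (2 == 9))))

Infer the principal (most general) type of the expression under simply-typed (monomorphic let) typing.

Working:
  unify Bool ~ Bool
  unify Bool ~ Bool
  unify Bool ~ Bool
\x._ : a -> Bool
z : c
\z._ : c -> c
\y._ : b -> c -> c
  unify b -> c -> c ~ Bool -> d
  unify b ~ Bool
  unify c -> c ~ d
_ _ : c -> c
  unify a -> Bool ~ (c -> c) -> e
  unify a ~ c -> c
  unify Bool ~ e
_ _ : Bool
  unify Bool ~ Bool
  unify Bool ~ Bool
  unify Int ~ Int
  unify Int ~ Int
  unify Int ~ Int
\v._ : f -> Int
  unify f -> Int ~ Bool -> g
  unify f ~ Bool
  unify Int ~ g
_ _ : Int
  unify Int ~ Int
let u : Bool
p : h
\q._ : i -> h
\p._ : h -> i -> h
  unify h -> i -> h ~ Int -> j
  unify h ~ Int
  unify i -> Int ~ j
_ _ : i -> Int
let w : i -> Int
  unify Int ~ Int
  unify Int ~ Int
  unify Bool ~ Bool

Answer: Bool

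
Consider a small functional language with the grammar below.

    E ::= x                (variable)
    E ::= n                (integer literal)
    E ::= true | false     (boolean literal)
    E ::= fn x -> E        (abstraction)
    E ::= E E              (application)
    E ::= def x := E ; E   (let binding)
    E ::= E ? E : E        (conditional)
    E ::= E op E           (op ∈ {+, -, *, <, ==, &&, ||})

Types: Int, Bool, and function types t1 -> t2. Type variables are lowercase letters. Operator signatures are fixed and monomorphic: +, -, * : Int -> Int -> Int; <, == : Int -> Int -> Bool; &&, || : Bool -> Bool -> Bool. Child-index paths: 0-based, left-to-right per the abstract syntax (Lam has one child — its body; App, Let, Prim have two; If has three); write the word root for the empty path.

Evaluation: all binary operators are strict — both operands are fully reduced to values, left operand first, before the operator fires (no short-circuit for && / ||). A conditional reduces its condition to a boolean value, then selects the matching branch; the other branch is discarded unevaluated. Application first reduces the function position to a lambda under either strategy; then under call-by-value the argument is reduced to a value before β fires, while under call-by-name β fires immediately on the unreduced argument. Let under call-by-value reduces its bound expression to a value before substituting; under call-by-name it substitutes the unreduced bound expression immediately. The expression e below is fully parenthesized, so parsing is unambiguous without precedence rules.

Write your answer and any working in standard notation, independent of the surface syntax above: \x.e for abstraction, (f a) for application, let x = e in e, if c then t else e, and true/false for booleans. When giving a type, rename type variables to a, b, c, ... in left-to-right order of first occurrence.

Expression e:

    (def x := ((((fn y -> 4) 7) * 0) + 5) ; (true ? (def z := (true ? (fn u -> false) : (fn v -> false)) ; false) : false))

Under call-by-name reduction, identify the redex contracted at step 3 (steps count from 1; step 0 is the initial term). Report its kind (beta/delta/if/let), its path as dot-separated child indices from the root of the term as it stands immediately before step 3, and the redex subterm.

Answer: let at root : (let z = (if true then (\u.false) else (\v.false)) in false)

Trace:
step 0: (let x = ((((\y.4) 7) * 0) + 5) in (if true then (let z = (if true then (\u.false) else (\v.false)) in false) else false))
step 1: [let@root] (if true then (let z = (if true then (\u.false) else (\v.false)) in false) else false)
step 2: [if@root] (let z = (if true then (\u.false) else (\v.false)) in false)
step 3: [let@root] false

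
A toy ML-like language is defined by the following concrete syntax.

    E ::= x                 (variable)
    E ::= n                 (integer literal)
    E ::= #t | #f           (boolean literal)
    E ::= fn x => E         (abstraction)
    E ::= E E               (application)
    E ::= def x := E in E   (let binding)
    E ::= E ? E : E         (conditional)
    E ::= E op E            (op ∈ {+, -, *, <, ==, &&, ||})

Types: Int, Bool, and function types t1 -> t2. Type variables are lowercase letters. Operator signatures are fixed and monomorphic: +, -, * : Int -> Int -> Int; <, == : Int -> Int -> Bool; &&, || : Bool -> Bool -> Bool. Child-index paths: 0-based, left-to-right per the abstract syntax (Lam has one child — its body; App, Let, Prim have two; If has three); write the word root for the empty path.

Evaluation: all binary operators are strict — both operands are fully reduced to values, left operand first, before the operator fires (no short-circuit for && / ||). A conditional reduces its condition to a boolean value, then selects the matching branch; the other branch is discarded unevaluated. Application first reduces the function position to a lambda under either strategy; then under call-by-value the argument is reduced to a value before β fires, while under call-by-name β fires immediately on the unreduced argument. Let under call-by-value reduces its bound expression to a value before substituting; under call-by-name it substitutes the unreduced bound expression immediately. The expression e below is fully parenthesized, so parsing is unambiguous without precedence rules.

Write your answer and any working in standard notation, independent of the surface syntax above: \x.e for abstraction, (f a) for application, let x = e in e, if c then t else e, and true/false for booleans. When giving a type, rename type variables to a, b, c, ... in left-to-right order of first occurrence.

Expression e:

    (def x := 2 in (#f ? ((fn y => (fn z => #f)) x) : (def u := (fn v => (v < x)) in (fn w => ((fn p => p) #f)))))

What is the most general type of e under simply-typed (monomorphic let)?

Answer: a -> Bool

Working:
let x : Int
  unify Bool ~ Bool
\z._ : b -> Bool
\y._ : a -> b -> Bool
x : Int
  unify a -> b -> Bool ~ Int -> c
  unify a ~ Int
  unify b -> Bool ~ c
_ _ : b -> Bool
v : d
  unify d ~ Int
x : Int
  unify Int ~ Int
\v._ : Int -> Bool
let u : Int -> Bool
p : f
\p._ : f -> f
  unify f -> f ~ Bool -> g
  unify f ~ Bool
  unify Bool ~ g
_ _ : Bool
\w._ : e -> Bool
  unify b -> Bool ~ e -> Bool
  unify b ~ e
  unify Bool ~ Bool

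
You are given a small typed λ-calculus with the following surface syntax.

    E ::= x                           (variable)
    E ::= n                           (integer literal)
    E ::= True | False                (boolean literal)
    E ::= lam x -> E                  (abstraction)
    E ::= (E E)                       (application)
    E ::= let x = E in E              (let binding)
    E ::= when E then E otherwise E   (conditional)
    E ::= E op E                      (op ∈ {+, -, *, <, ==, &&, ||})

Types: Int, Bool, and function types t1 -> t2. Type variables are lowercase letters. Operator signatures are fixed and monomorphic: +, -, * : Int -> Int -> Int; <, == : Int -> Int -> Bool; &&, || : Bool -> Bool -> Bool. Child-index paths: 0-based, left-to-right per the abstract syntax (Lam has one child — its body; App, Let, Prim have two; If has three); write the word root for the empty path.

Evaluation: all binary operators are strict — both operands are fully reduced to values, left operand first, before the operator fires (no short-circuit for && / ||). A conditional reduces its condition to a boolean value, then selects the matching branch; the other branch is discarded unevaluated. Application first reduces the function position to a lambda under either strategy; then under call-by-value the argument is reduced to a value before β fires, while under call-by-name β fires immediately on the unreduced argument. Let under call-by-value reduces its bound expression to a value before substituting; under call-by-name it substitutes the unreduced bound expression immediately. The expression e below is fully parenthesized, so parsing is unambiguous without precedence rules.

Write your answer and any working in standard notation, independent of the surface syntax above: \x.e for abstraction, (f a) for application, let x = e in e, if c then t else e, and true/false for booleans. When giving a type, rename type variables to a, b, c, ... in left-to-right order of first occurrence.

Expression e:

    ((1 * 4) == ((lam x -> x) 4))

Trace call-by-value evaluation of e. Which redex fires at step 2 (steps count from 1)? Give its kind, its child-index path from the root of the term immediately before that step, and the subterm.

Answer: beta at 1 : ((\x.x) 4)

Working:
step 0: ((1 * 4) == ((\x.x) 4))
step 1: [delta@0] (4 == ((\x.x) 4))
step 2: [beta@1] (4 == 4)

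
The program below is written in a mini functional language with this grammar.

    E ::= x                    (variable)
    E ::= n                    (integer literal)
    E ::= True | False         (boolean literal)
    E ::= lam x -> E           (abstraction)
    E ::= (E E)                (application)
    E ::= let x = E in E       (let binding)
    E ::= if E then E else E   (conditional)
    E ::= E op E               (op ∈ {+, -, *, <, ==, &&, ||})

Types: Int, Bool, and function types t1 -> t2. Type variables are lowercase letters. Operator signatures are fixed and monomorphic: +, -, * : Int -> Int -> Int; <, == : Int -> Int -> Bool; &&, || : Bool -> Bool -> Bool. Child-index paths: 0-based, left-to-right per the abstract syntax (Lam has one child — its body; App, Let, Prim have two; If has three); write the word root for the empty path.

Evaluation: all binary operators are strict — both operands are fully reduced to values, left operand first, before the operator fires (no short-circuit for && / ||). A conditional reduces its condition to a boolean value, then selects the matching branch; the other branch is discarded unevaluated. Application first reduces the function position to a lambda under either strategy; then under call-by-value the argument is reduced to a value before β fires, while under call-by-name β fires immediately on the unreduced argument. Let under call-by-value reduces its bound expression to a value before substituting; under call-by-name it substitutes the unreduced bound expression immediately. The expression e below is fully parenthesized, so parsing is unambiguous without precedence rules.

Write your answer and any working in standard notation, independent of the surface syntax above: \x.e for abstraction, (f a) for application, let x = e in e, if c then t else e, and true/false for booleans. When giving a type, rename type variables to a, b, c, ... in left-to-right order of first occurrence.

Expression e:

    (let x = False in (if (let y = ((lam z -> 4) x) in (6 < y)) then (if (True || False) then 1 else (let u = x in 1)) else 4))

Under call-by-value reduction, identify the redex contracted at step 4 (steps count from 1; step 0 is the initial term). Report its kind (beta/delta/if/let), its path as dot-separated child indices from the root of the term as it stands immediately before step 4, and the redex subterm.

Working:
step 0: (let x = false in (if (let y = ((\z.4) x) in (6 < y)) then (if (true || false) then 1 else (let u = x in 1)) else 4))
step 1: [let@root] (if (let y = ((\z.4) false) in (6 < y)) then (if (true || false) then 1 else (let u = false in 1)) else 4)
step 2: [beta@0.0] (if (let y = 4 in (6 < y)) then (if (true || false) then 1 else (let u = false in 1)) else 4)
step 3: [let@0] (if (6 < 4) then (if (true || false) then 1 else (let u = false in 1)) else 4)
step 4: [delta@0] (if false then (if (true || false) then 1 else (let u = false in 1)) else 4)

Answer: delta at 0 : (6 < 4)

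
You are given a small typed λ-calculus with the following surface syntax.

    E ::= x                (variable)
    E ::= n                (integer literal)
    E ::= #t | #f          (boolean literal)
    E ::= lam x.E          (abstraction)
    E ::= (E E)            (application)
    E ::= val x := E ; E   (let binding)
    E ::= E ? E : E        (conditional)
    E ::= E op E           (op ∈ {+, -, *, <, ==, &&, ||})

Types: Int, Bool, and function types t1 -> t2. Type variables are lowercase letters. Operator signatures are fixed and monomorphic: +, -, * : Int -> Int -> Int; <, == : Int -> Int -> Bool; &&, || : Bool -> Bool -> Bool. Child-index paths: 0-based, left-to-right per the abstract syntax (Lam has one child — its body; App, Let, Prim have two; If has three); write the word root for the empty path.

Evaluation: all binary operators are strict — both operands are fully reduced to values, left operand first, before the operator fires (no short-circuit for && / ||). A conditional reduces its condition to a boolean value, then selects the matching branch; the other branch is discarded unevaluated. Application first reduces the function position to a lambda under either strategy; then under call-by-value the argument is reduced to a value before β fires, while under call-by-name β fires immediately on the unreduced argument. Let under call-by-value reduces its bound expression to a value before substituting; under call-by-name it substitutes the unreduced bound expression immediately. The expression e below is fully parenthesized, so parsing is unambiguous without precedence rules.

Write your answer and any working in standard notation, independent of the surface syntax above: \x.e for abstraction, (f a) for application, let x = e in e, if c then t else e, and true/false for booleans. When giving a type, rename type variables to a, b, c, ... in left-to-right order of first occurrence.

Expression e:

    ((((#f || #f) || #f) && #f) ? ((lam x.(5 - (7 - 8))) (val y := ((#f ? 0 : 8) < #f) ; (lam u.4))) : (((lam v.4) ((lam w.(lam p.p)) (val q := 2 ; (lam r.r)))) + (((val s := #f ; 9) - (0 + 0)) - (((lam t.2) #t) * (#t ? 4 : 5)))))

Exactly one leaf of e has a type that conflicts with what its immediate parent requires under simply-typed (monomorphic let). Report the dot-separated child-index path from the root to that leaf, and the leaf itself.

Answer: 1.1.0.1 : false

Trace:
  unify Bool ~ Bool
  unify Bool ~ Bool
  unify Bool ~ Bool
  unify Bool ~ Bool
  unify Bool ~ Bool
  unify Bool ~ Bool
  unify Bool ~ Bool
  unify Int ~ Int
  unify Int ~ Int
  unify Int ~ Int
  unify Int ~ Int
\x._ : a -> Int
  unify Bool ~ Bool
  unify Int ~ Int
  unify Int ~ Int
  unify Bool ~ Int
  FAIL: mismatch Bool ~ Int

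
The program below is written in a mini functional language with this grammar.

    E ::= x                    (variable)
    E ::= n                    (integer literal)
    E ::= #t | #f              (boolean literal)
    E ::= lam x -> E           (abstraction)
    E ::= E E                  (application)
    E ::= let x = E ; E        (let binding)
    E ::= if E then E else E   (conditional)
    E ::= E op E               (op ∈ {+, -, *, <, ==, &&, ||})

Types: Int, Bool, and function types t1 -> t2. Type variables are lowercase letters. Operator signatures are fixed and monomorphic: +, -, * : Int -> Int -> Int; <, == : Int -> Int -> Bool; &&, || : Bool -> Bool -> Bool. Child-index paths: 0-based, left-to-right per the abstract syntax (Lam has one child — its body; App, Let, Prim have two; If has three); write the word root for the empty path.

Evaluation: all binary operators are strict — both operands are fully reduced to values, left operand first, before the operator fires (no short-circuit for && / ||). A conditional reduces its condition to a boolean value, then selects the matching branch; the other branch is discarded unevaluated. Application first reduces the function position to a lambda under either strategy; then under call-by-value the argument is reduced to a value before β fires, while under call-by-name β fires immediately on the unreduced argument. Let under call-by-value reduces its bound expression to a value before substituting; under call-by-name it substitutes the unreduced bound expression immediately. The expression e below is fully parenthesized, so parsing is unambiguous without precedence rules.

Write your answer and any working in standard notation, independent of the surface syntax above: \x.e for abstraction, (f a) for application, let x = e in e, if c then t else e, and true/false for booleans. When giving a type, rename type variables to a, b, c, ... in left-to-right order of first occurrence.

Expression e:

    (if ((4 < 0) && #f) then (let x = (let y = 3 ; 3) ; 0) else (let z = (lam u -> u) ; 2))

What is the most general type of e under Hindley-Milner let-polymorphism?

Answer: Int

Trace:
  unify Int ~ Int
  unify Int ~ Int
  unify Bool ~ Bool
  unify Bool ~ Bool
  unify Bool ~ Bool
let y : Int
let x : Int
u : a
\u._ : a -> a
let z : forall. a -> a
  unify Int ~ Int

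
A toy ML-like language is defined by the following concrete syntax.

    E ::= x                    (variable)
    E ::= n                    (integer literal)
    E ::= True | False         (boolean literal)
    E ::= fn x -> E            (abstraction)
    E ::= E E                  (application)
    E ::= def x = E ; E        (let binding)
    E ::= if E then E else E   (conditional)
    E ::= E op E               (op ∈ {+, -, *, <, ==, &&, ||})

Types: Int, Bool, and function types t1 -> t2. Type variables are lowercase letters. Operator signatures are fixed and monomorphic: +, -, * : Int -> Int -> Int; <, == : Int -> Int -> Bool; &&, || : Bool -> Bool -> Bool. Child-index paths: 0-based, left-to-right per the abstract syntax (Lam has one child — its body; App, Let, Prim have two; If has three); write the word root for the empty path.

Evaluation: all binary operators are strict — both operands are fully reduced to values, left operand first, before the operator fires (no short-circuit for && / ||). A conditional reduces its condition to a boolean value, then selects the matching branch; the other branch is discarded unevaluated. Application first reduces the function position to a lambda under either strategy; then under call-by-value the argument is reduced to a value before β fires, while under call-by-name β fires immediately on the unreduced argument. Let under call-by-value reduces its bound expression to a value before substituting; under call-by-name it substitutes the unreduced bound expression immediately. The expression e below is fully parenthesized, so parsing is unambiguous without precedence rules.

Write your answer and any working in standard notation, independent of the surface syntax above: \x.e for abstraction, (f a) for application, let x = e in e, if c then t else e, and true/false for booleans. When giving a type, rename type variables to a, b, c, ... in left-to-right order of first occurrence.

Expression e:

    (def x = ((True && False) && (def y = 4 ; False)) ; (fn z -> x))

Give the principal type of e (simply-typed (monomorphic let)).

Working:
  unify Bool ~ Bool
  unify Bool ~ Bool
  unify Bool ~ Bool
let y : Int
  unify Bool ~ Bool
let x : Bool
x : Bool
\z._ : a -> Bool

Answer: a -> Bool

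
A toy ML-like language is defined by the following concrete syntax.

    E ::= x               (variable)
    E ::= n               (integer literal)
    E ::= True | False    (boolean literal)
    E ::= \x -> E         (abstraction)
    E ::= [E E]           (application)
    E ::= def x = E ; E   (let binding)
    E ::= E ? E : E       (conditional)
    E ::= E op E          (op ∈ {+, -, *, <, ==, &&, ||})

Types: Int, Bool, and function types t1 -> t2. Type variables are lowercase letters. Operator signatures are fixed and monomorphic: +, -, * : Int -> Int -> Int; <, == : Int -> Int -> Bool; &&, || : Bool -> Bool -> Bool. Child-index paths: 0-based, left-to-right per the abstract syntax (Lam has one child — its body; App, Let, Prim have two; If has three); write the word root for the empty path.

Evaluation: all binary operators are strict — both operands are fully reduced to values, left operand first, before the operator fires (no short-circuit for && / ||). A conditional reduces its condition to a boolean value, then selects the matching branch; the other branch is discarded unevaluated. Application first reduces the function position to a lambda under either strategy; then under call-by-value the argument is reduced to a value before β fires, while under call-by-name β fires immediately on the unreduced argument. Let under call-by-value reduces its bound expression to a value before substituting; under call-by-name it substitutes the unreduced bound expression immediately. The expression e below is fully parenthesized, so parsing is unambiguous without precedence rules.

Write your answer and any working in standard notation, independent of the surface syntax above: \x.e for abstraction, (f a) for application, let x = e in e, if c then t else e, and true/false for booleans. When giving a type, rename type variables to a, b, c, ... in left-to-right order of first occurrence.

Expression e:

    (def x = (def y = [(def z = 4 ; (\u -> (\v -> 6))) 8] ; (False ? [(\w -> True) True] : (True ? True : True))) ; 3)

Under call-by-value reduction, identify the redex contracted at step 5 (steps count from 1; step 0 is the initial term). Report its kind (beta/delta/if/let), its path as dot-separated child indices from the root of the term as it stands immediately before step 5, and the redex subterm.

Working:
step 0: (let x = (let y = ((let z = 4 in (\u.(\v.6))) 8) in (if false then ((\w.true) true) else (if true then true else true))) in 3)
step 1: [let@0.0.0] (let x = (let y = ((\u.(\v.6)) 8) in (if false then ((\w.true) true) else (if true then true else true))) in 3)
step 2: [beta@0.0] (let x = (let y = (\v.6) in (if false then ((\w.true) true) else (if true then true else true))) in 3)
step 3: [let@0] (let x = (if false then ((\w.true) true) else (if true then true else true)) in 3)
step 4: [if@0] (let x = (if true then true else true) in 3)
step 5: [if@0] (let x = true in 3)

Answer: if at 0 : (if true then true else true)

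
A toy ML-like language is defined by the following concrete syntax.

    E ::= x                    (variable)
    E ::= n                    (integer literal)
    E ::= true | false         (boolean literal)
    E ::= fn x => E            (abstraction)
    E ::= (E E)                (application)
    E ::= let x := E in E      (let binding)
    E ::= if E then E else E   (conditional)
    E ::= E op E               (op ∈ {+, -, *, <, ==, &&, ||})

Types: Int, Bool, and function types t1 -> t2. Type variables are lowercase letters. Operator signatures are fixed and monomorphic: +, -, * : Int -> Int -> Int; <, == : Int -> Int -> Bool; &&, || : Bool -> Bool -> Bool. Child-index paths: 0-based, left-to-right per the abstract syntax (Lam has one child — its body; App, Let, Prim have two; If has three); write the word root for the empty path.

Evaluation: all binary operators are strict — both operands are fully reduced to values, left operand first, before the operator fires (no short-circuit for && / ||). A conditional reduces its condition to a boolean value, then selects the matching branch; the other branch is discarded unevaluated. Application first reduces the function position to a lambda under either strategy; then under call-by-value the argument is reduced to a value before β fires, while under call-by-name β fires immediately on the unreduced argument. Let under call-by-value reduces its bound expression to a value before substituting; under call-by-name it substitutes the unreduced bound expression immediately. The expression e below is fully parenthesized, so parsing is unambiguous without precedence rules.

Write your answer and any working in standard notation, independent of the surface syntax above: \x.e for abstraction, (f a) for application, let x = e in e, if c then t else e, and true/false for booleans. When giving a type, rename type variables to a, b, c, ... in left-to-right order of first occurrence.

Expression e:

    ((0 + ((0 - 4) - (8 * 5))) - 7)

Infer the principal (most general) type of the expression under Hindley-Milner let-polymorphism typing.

Derivation:
  unify Int ~ Int
  unify Int ~ Int
  unify Int ~ Int
  unify Int ~ Int
  unify Int ~ Int
  unify Int ~ Int
  unify Int ~ Int
  unify Int ~ Int
  unify Int ~ Int
  unify Int ~ Int

Answer: Int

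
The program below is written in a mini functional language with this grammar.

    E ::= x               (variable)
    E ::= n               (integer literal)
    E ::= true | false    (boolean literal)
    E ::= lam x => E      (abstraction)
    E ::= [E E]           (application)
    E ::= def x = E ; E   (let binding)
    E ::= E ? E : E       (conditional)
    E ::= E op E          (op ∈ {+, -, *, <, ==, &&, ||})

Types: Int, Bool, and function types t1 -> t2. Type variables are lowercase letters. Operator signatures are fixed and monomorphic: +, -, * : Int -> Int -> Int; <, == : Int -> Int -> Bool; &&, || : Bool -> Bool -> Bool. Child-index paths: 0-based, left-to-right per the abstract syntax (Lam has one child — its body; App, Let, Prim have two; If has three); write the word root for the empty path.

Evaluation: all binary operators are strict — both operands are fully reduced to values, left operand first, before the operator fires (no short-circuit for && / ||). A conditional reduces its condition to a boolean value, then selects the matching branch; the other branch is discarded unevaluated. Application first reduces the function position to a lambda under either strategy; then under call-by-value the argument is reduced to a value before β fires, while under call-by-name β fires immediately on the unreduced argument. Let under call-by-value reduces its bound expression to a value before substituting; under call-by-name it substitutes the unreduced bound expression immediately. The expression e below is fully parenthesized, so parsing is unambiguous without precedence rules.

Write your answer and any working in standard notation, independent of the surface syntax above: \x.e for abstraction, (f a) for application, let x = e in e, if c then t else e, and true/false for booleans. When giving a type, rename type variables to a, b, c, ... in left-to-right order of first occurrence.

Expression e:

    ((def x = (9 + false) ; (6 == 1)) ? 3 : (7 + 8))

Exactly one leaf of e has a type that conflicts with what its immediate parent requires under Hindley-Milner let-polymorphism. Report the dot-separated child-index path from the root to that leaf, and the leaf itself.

Trace:
  unify Int ~ Int
  unify Bool ~ Int
  FAIL: mismatch Bool ~ Int

Answer: 0.0.1 : false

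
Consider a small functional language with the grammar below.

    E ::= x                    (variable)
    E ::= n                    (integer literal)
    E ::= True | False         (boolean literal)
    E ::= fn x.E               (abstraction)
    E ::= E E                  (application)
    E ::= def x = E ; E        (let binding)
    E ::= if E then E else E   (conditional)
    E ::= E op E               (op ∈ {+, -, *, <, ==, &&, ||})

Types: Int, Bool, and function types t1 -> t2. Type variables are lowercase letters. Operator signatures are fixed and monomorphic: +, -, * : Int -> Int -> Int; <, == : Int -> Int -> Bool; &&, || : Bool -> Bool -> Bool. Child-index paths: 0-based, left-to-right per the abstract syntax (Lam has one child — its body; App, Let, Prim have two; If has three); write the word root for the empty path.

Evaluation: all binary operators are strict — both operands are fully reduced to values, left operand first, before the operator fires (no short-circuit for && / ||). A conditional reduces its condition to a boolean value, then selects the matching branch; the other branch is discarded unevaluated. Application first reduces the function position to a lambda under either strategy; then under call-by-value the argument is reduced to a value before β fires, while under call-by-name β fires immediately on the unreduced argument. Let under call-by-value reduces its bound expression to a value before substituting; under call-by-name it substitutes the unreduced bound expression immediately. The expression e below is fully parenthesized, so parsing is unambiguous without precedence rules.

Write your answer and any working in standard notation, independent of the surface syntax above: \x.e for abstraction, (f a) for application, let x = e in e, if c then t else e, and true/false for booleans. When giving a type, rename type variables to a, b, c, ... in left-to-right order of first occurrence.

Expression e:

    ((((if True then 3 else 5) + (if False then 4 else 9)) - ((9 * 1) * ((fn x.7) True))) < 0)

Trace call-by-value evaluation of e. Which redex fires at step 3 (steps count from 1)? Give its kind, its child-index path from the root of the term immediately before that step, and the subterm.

Answer: delta at 0.0 : (3 + 9)

Working:
step 0: ((((if true then 3 else 5) + (if false then 4 else 9)) - ((9 * 1) * ((\x.7) true))) < 0)
step 1: [if@0.0.0] (((3 + (if false then 4 else 9)) - ((9 * 1) * ((\x.7) true))) < 0)
step 2: [if@0.0.1] (((3 + 9) - ((9 * 1) * ((\x.7) true))) < 0)
step 3: [delta@0.0] ((12 - ((9 * 1) * ((\x.7) true))) < 0)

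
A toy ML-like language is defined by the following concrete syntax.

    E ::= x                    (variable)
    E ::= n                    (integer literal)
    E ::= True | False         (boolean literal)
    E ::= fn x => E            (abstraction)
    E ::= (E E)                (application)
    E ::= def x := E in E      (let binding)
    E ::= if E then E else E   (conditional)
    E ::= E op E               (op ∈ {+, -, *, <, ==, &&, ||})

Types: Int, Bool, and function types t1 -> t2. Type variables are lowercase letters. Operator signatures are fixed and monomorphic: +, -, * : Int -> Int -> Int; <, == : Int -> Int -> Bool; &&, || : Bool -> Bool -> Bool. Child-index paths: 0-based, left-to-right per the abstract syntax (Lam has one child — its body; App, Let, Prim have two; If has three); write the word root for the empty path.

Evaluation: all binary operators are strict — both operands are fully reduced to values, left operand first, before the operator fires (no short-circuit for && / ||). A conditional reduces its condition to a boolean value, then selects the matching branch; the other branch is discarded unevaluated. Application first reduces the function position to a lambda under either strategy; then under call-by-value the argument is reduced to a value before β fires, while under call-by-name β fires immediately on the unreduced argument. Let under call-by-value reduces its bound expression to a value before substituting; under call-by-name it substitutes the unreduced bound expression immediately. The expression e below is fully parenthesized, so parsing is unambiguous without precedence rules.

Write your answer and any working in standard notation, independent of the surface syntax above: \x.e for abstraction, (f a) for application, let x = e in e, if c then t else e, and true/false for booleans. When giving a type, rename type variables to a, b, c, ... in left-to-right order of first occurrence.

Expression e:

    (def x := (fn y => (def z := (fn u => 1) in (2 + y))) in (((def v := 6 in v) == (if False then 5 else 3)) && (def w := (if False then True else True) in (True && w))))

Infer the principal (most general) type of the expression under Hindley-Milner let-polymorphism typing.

Answer: Bool

Trace:
\u._ : b -> Int
let z : forall. b -> Int
  unify Int ~ Int
y : a
  unify a ~ Int
\y._ : Int -> Int
let x : Int -> Int
let v : Int
v : Int
  unify Int ~ Int
  unify Bool ~ Bool
  unify Int ~ Int
  unify Int ~ Int
  unify Bool ~ Bool
  unify Bool ~ Bool
  unify Bool ~ Bool
let w : Bool
  unify Bool ~ Bool
w : Bool
  unify Bool ~ Bool
  unify Bool ~ Bool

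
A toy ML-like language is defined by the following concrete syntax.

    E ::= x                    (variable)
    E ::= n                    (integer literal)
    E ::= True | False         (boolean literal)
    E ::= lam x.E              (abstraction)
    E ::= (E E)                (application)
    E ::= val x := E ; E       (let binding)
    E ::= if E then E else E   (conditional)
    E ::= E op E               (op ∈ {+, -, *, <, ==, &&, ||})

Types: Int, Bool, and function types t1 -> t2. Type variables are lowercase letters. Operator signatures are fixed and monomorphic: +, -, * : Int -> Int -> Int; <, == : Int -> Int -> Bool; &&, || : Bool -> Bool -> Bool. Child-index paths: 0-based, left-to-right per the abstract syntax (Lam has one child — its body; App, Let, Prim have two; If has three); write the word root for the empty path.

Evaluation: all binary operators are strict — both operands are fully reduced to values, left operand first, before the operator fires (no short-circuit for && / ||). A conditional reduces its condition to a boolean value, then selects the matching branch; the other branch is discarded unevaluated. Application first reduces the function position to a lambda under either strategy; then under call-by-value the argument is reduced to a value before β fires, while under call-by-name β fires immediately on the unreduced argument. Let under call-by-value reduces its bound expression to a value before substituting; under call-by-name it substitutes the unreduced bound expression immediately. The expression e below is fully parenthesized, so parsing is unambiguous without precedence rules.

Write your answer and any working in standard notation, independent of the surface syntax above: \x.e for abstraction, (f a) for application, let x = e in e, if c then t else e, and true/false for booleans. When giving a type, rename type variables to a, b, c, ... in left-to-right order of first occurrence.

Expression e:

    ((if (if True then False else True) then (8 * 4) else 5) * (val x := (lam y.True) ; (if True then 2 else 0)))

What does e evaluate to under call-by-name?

Derivation:
step 0: ((if (if true then false else true) then (8 * 4) else 5) * (let x = (\y.true) in (if true then 2 else 0)))
step 1: [if@0.0] ((if false then (8 * 4) else 5) * (let x = (\y.true) in (if true then 2 else 0)))
step 2: [if@0] (5 * (let x = (\y.true) in (if true then 2 else 0)))
step 3: [let@1] (5 * (if true then 2 else 0))
step 4: [if@1] (5 * 2)
step 5: [delta@root] 10

Answer: 10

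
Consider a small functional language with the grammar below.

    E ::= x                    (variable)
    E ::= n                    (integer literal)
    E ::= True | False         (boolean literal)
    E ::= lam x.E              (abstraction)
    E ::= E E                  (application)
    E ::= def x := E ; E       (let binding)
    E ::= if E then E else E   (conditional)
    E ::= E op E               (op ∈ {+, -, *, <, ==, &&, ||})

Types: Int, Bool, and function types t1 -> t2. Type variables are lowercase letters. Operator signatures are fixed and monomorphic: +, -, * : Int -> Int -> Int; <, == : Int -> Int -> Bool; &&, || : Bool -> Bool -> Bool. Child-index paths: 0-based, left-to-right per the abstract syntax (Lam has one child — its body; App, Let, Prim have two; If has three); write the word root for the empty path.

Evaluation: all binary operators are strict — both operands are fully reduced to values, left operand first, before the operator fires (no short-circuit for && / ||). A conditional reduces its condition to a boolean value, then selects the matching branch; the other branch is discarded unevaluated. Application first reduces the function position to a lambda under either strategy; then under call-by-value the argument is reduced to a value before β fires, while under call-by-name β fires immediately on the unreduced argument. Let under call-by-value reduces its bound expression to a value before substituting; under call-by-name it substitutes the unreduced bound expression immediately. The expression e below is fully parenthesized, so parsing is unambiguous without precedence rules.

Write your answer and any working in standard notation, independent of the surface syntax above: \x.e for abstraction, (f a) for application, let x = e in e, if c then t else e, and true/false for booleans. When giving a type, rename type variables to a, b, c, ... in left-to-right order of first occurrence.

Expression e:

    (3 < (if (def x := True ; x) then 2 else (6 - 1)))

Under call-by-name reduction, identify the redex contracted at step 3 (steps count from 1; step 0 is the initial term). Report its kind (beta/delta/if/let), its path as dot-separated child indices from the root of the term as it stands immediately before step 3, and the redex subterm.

Trace:
step 0: (3 < (if (let x = true in x) then 2 else (6 - 1)))
step 1: [let@1.0] (3 < (if true then 2 else (6 - 1)))
step 2: [if@1] (3 < 2)
step 3: [delta@root] false

Answer: delta at root : (3 < 2)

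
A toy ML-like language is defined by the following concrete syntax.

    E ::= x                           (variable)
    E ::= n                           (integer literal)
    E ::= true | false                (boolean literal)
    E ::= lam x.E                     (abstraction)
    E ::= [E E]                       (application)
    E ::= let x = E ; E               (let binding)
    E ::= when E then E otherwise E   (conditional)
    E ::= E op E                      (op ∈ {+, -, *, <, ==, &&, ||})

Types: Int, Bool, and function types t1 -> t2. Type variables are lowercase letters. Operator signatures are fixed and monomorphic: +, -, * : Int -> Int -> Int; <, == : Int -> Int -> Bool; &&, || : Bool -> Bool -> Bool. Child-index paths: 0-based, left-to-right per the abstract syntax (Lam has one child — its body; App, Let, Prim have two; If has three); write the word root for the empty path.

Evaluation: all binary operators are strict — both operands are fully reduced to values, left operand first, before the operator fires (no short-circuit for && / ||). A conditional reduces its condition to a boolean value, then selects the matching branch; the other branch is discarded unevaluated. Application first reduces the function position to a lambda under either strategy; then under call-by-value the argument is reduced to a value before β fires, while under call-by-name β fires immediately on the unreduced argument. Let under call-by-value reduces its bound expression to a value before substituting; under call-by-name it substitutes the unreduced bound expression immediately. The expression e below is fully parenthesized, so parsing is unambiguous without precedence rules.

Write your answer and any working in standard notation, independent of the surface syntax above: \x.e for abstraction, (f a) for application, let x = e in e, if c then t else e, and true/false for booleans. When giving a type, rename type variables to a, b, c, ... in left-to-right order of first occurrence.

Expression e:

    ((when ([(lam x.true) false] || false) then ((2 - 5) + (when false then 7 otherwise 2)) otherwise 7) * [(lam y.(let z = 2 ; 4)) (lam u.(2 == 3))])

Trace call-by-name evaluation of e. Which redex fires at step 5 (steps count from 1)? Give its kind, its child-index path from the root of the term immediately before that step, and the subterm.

Derivation:
step 0: ((if (((\x.true) false) || false) then ((2 - 5) + (if false then 7 else 2)) else 7) * ((\y.(let z = 2 in 4)) (\u.(2 == 3))))
step 1: [beta@0.0.0] ((if (true || false) then ((2 - 5) + (if false then 7 else 2)) else 7) * ((\y.(let z = 2 in 4)) (\u.(2 == 3))))
step 2: [delta@0.0] ((if true then ((2 - 5) + (if false then 7 else 2)) else 7) * ((\y.(let z = 2 in 4)) (\u.(2 == 3))))
step 3: [if@0] (((2 - 5) + (if false then 7 else 2)) * ((\y.(let z = 2 in 4)) (\u.(2 == 3))))
step 4: [delta@0.0] ((-3 + (if false then 7 else 2)) * ((\y.(let z = 2 in 4)) (\u.(2 == 3))))
step 5: [if@0.1] ((-3 + 2) * ((\y.(let z = 2 in 4)) (\u.(2 == 3))))

Answer: if at 0.1 : (if false then 7 else 2)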